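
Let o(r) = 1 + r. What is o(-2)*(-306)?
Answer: 306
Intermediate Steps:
o(-2)*(-306) = (1 - 2)*(-306) = -1*(-306) = 306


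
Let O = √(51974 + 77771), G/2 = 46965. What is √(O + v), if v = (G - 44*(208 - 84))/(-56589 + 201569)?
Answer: √(3206740130 + 5254800100*√129745)/72490 ≈ 18.995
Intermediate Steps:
G = 93930 (G = 2*46965 = 93930)
O = √129745 ≈ 360.20
v = 44237/72490 (v = (93930 - 44*(208 - 84))/(-56589 + 201569) = (93930 - 44*124)/144980 = (93930 - 5456)*(1/144980) = 88474*(1/144980) = 44237/72490 ≈ 0.61025)
√(O + v) = √(√129745 + 44237/72490) = √(44237/72490 + √129745)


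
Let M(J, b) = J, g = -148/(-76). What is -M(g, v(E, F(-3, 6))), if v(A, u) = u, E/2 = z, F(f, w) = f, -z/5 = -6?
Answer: -37/19 ≈ -1.9474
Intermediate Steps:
z = 30 (z = -5*(-6) = 30)
E = 60 (E = 2*30 = 60)
g = 37/19 (g = -148*(-1/76) = 37/19 ≈ 1.9474)
-M(g, v(E, F(-3, 6))) = -1*37/19 = -37/19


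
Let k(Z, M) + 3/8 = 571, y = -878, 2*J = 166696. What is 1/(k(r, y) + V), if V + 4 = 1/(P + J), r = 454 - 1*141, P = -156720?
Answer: 146744/83148817 ≈ 0.0017648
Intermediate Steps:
J = 83348 (J = (½)*166696 = 83348)
r = 313 (r = 454 - 141 = 313)
k(Z, M) = 4565/8 (k(Z, M) = -3/8 + 571 = 4565/8)
V = -293489/73372 (V = -4 + 1/(-156720 + 83348) = -4 + 1/(-73372) = -4 - 1/73372 = -293489/73372 ≈ -4.0000)
1/(k(r, y) + V) = 1/(4565/8 - 293489/73372) = 1/(83148817/146744) = 146744/83148817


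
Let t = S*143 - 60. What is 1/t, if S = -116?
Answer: -1/16648 ≈ -6.0067e-5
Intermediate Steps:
t = -16648 (t = -116*143 - 60 = -16588 - 60 = -16648)
1/t = 1/(-16648) = -1/16648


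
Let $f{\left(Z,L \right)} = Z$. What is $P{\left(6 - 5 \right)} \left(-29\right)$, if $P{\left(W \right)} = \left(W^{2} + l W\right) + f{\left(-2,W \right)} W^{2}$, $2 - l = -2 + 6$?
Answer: $87$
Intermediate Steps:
$l = -2$ ($l = 2 - \left(-2 + 6\right) = 2 - 4 = -2$)
$P{\left(W \right)} = - W^{2} - 2 W$ ($P{\left(W \right)} = \left(W^{2} - 2 W\right) - 2 W^{2} = - W^{2} - 2 W$)
$P{\left(6 - 5 \right)} \left(-29\right) = \left(6 - 5\right) \left(-2 - \left(6 - 5\right)\right) \left(-29\right) = 1 \left(-2 - 1\right) \left(-29\right) = 1 \left(-3\right) \left(-29\right) = \left(-3\right) \left(-29\right) = 87$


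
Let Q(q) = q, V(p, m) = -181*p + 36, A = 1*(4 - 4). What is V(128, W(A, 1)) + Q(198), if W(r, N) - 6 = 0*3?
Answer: -22934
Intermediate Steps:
A = 0 (A = 1*0 = 0)
W(r, N) = 6 (W(r, N) = 6 + 0*3 = 6 + 0 = 6)
V(p, m) = 36 - 181*p
V(128, W(A, 1)) + Q(198) = (36 - 181*128) + 198 = (36 - 23168) + 198 = -23132 + 198 = -22934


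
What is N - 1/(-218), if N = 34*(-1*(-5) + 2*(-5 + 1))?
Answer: -22235/218 ≈ -102.00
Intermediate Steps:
N = -102 (N = 34*(5 + 2*(-4)) = 34*(5 - 8) = 34*(-3) = -102)
N - 1/(-218) = -102 - 1/(-218) = -102 - 1*(-1/218) = -102 + 1/218 = -22235/218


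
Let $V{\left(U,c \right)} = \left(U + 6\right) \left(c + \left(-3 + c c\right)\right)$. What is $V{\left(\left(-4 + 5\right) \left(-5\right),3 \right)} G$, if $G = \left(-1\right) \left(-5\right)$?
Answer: $45$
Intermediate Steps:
$V{\left(U,c \right)} = \left(6 + U\right) \left(-3 + c + c^{2}\right)$ ($V{\left(U,c \right)} = \left(6 + U\right) \left(c + \left(-3 + c^{2}\right)\right) = \left(6 + U\right) \left(-3 + c + c^{2}\right)$)
$G = 5$
$V{\left(\left(-4 + 5\right) \left(-5\right),3 \right)} G = \left(-18 - 3 \left(-4 + 5\right) \left(-5\right) + 6 \cdot 3 + 6 \cdot 3^{2} + \left(-4 + 5\right) \left(-5\right) 3 + \left(-4 + 5\right) \left(-5\right) 3^{2}\right) 5 = \left(-18 - 3 \cdot 1 \left(-5\right) + 18 + 6 \cdot 9 + 1 \left(-5\right) 3 + 1 \left(-5\right) 9\right) 5 = \left(-18 - -15 + 18 + 54 - 15 - 45\right) 5 = \left(-18 + 15 + 18 + 54 - 15 - 45\right) 5 = 9 \cdot 5 = 45$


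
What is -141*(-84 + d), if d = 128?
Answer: -6204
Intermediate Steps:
-141*(-84 + d) = -141*(-84 + 128) = -141*44 = -6204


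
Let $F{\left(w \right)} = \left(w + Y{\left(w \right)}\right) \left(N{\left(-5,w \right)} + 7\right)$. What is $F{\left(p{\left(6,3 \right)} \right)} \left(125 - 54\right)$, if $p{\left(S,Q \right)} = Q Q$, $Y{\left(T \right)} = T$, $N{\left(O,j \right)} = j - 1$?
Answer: $19170$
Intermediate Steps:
$N{\left(O,j \right)} = -1 + j$
$p{\left(S,Q \right)} = Q^{2}$
$F{\left(w \right)} = 2 w \left(6 + w\right)$ ($F{\left(w \right)} = \left(w + w\right) \left(\left(-1 + w\right) + 7\right) = 2 w \left(6 + w\right)$)
$F{\left(p{\left(6,3 \right)} \right)} \left(125 - 54\right) = 2 \cdot 3^{2} \left(6 + 3^{2}\right) \left(125 - 54\right) = 2 \cdot 9 \left(6 + 9\right) 71 = 2 \cdot 9 \cdot 15 \cdot 71 = 270 \cdot 71 = 19170$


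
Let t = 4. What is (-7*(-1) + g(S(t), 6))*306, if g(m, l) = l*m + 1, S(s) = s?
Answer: 9792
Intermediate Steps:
g(m, l) = 1 + l*m
(-7*(-1) + g(S(t), 6))*306 = (-7*(-1) + (1 + 6*4))*306 = (7 + (1 + 24))*306 = (7 + 25)*306 = 32*306 = 9792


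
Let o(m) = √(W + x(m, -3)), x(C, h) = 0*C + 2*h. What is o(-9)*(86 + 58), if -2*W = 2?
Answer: 144*I*√7 ≈ 380.99*I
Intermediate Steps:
W = -1 (W = -½*2 = -1)
x(C, h) = 2*h (x(C, h) = 0 + 2*h = 2*h)
o(m) = I*√7 (o(m) = √(-1 + 2*(-3)) = √(-1 - 6) = √(-7) = I*√7)
o(-9)*(86 + 58) = (I*√7)*(86 + 58) = (I*√7)*144 = 144*I*√7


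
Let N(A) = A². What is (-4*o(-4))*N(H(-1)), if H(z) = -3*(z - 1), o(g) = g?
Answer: 576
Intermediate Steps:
H(z) = 3 - 3*z (H(z) = -3*(-1 + z) = 3 - 3*z)
(-4*o(-4))*N(H(-1)) = (-4*(-4))*(3 - 3*(-1))² = 16*(3 + 3)² = 16*6² = 16*36 = 576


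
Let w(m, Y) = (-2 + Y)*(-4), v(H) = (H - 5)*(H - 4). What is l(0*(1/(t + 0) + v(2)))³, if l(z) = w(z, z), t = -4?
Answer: 512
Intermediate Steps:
v(H) = (-5 + H)*(-4 + H)
w(m, Y) = 8 - 4*Y
l(z) = 8 - 4*z
l(0*(1/(t + 0) + v(2)))³ = (8 - 0*(1/(-4 + 0) + (20 + 2² - 9*2)))³ = (8 - 0*(1/(-4) + (20 + 4 - 18)))³ = (8 - 0*(-¼ + 6))³ = (8 - 0*23/4)³ = (8 - 4*0)³ = (8 + 0)³ = 8³ = 512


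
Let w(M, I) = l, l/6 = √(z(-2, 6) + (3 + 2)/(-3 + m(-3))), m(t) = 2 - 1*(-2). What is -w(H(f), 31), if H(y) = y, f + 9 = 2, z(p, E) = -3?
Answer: -6*√2 ≈ -8.4853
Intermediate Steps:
f = -7 (f = -9 + 2 = -7)
m(t) = 4 (m(t) = 2 + 2 = 4)
l = 6*√2 (l = 6*√(-3 + (3 + 2)/(-3 + 4)) = 6*√(-3 + 5/1) = 6*√(-3 + 5*1) = 6*√(-3 + 5) = 6*√2 ≈ 8.4853)
w(M, I) = 6*√2
-w(H(f), 31) = -6*√2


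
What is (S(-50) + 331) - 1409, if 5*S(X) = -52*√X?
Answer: -1078 - 52*I*√2 ≈ -1078.0 - 73.539*I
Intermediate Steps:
S(X) = -52*√X/5 (S(X) = (-52*√X)/5 = -52*√X/5)
(S(-50) + 331) - 1409 = (-52*I*√2 + 331) - 1409 = (331 - 52*I*√2) - 1409 = -1078 - 52*I*√2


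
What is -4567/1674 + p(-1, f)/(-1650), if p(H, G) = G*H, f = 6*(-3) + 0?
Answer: -1260947/460350 ≈ -2.7391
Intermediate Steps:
f = -18 (f = -18 + 0 = -18)
-4567/1674 + p(-1, f)/(-1650) = -4567/1674 - 18*(-1)/(-1650) = -4567*1/1674 + 18*(-1/1650) = -4567/1674 - 3/275 = -1260947/460350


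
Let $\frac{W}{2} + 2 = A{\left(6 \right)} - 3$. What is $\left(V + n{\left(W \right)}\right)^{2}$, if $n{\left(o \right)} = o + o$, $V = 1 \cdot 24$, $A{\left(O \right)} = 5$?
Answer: $576$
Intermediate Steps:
$V = 24$
$W = 0$ ($W = -4 + 2 \left(5 - 3\right) = -4 + 2 \cdot 2 = -4 + 4 = 0$)
$n{\left(o \right)} = 2 o$
$\left(V + n{\left(W \right)}\right)^{2} = \left(24 + 2 \cdot 0\right)^{2} = \left(24 + 0\right)^{2} = 24^{2} = 576$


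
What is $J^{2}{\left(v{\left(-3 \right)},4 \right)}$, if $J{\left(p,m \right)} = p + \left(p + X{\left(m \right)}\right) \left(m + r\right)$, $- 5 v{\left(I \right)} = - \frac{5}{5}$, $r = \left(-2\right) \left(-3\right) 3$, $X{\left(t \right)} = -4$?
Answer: $\frac{173889}{25} \approx 6955.6$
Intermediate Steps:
$r = 18$ ($r = 6 \cdot 3 = 18$)
$v{\left(I \right)} = \frac{1}{5}$ ($v{\left(I \right)} = - \frac{\left(-5\right) \frac{1}{5}}{5} = \left(- \frac{1}{5}\right) \left(-1\right) = \frac{1}{5}$)
$J{\left(p,m \right)} = p + \left(-4 + p\right) \left(18 + m\right)$ ($J{\left(p,m \right)} = p + \left(p - 4\right) \left(m + 18\right) = p + \left(-4 + p\right) \left(18 + m\right)$)
$J^{2}{\left(v{\left(-3 \right)},4 \right)} = \left(-72 - 16 + 19 \cdot \frac{1}{5} + 4 \cdot \frac{1}{5}\right)^{2} = \left(-72 - 16 + \frac{19}{5} + \frac{4}{5}\right)^{2} = \left(- \frac{417}{5}\right)^{2} = \frac{173889}{25}$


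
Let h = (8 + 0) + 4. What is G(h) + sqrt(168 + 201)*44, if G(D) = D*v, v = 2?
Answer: 24 + 132*sqrt(41) ≈ 869.21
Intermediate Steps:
h = 12 (h = 8 + 4 = 12)
G(D) = 2*D (G(D) = D*2 = 2*D)
G(h) + sqrt(168 + 201)*44 = 2*12 + sqrt(168 + 201)*44 = 24 + sqrt(369)*44 = 24 + (3*sqrt(41))*44 = 24 + 132*sqrt(41)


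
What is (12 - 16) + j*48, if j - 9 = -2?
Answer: 332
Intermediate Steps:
j = 7 (j = 9 - 2 = 7)
(12 - 16) + j*48 = (12 - 16) + 7*48 = -4 + 336 = 332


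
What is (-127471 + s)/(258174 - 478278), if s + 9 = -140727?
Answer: 268207/220104 ≈ 1.2185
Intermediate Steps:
s = -140736 (s = -9 - 140727 = -140736)
(-127471 + s)/(258174 - 478278) = (-127471 - 140736)/(258174 - 478278) = -268207/(-220104) = -268207*(-1/220104) = 268207/220104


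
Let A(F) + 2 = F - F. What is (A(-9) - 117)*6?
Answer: -714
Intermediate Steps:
A(F) = -2 (A(F) = -2 + (F - F) = -2 + 0 = -2)
(A(-9) - 117)*6 = (-2 - 117)*6 = -119*6 = -714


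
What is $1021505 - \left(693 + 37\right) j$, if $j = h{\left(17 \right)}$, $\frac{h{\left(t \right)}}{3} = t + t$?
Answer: $947045$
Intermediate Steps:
$h{\left(t \right)} = 6 t$ ($h{\left(t \right)} = 3 \left(t + t\right) = 3 \cdot 2 t = 6 t$)
$j = 102$ ($j = 6 \cdot 17 = 102$)
$1021505 - \left(693 + 37\right) j = 1021505 - \left(693 + 37\right) 102 = 1021505 - 730 \cdot 102 = 1021505 - 74460 = 947045$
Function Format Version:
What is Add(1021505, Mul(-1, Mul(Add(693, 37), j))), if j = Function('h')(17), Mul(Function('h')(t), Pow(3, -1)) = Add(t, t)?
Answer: 947045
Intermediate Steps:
Function('h')(t) = Mul(6, t) (Function('h')(t) = Mul(3, Add(t, t)) = Mul(3, Mul(2, t)) = Mul(6, t))
j = 102 (j = Mul(6, 17) = 102)
Add(1021505, Mul(-1, Mul(Add(693, 37), j))) = Add(1021505, Mul(-1, Mul(Add(693, 37), 102))) = Add(1021505, Mul(-1, Mul(730, 102))) = Add(1021505, Mul(-1, 74460)) = Add(1021505, -74460) = 947045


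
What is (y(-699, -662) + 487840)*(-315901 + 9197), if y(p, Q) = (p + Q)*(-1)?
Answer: -150039903504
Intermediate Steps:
y(p, Q) = -Q - p (y(p, Q) = (Q + p)*(-1) = -Q - p)
(y(-699, -662) + 487840)*(-315901 + 9197) = ((-1*(-662) - 1*(-699)) + 487840)*(-315901 + 9197) = ((662 + 699) + 487840)*(-306704) = (1361 + 487840)*(-306704) = 489201*(-306704) = -150039903504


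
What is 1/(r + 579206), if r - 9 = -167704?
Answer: 1/411511 ≈ 2.4301e-6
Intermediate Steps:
r = -167695 (r = 9 - 167704 = -167695)
1/(r + 579206) = 1/(-167695 + 579206) = 1/411511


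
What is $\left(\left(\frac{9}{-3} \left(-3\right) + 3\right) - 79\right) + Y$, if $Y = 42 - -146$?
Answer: $121$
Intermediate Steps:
$Y = 188$ ($Y = 42 + 146 = 188$)
$\left(\left(\frac{9}{-3} \left(-3\right) + 3\right) - 79\right) + Y = \left(\left(\frac{9}{-3} \left(-3\right) + 3\right) - 79\right) + 188 = \left(\left(9 \left(- \frac{1}{3}\right) \left(-3\right) + 3\right) - 79\right) + 188 = \left(\left(\left(-3\right) \left(-3\right) + 3\right) - 79\right) + 188 = \left(\left(9 + 3\right) - 79\right) + 188 = \left(12 - 79\right) + 188 = -67 + 188 = 121$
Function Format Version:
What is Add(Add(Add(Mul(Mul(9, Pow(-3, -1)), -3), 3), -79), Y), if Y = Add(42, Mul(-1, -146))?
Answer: 121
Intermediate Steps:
Y = 188 (Y = Add(42, 146) = 188)
Add(Add(Add(Mul(Mul(9, Pow(-3, -1)), -3), 3), -79), Y) = Add(Add(Add(Mul(Mul(9, Pow(-3, -1)), -3), 3), -79), 188) = Add(Add(Add(Mul(Mul(9, Rational(-1, 3)), -3), 3), -79), 188) = Add(Add(Add(Mul(-3, -3), 3), -79), 188) = Add(Add(Add(9, 3), -79), 188) = Add(Add(12, -79), 188) = Add(-67, 188) = 121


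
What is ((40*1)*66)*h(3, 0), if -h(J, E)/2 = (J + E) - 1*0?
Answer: -15840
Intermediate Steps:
h(J, E) = -2*E - 2*J (h(J, E) = -2*((J + E) - 1*0) = -2*((E + J) + 0) = -2*(E + J) = -2*E - 2*J)
((40*1)*66)*h(3, 0) = ((40*1)*66)*(-2*0 - 2*3) = (40*66)*(0 - 6) = 2640*(-6) = -15840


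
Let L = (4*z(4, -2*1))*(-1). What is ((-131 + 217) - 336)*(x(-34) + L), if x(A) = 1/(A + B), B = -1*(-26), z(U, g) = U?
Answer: 16125/4 ≈ 4031.3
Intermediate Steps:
L = -16 (L = (4*4)*(-1) = 16*(-1) = -16)
B = 26
x(A) = 1/(26 + A) (x(A) = 1/(A + 26) = 1/(26 + A))
((-131 + 217) - 336)*(x(-34) + L) = ((-131 + 217) - 336)*(1/(26 - 34) - 16) = (86 - 336)*(1/(-8) - 16) = -250*(-⅛ - 16) = -250*(-129/8) = 16125/4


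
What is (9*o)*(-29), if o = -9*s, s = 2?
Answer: 4698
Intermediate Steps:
o = -18 (o = -9*2 = -18)
(9*o)*(-29) = (9*(-18))*(-29) = -162*(-29) = 4698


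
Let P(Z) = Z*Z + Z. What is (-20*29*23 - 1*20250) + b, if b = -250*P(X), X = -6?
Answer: -41090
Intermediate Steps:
P(Z) = Z + Z² (P(Z) = Z² + Z = Z + Z²)
b = -7500 (b = -(-1500)*(1 - 6) = -(-1500)*(-5) = -250*30 = -7500)
(-20*29*23 - 1*20250) + b = (-20*29*23 - 1*20250) - 7500 = (-580*23 - 20250) - 7500 = (-13340 - 20250) - 7500 = -33590 - 7500 = -41090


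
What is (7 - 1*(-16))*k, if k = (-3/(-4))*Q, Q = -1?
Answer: -69/4 ≈ -17.250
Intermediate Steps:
k = -¾ (k = -3/(-4)*(-1) = -3*(-¼)*(-1) = (¾)*(-1) = -¾ ≈ -0.75000)
(7 - 1*(-16))*k = (7 - 1*(-16))*(-¾) = (7 + 16)*(-¾) = 23*(-¾) = -69/4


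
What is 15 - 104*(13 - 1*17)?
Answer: 431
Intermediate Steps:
15 - 104*(13 - 1*17) = 15 - 104*(13 - 17) = 15 - 104*(-4) = 15 + 416 = 431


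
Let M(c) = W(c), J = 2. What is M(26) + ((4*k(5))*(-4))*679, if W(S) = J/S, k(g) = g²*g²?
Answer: -88269999/13 ≈ -6.7900e+6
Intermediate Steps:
k(g) = g⁴
W(S) = 2/S
M(c) = 2/c
M(26) + ((4*k(5))*(-4))*679 = 2/26 + ((4*5⁴)*(-4))*679 = 2*(1/26) + ((4*625)*(-4))*679 = 1/13 + (2500*(-4))*679 = 1/13 - 10000*679 = 1/13 - 6790000 = -88269999/13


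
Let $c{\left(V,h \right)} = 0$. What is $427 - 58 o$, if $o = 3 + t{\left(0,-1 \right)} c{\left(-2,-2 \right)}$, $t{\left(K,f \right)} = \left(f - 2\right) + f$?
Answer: $253$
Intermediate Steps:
$t{\left(K,f \right)} = -2 + 2 f$ ($t{\left(K,f \right)} = \left(-2 + f\right) + f = -2 + 2 f$)
$o = 3$ ($o = 3 + \left(-2 + 2 \left(-1\right)\right) 0 = 3 + \left(-2 - 2\right) 0 = 3 - 0 = 3 + 0 = 3$)
$427 - 58 o = 427 - 174 = 253$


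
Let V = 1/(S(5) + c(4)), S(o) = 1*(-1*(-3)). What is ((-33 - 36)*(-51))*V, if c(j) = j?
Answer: 3519/7 ≈ 502.71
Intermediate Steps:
S(o) = 3 (S(o) = 1*3 = 3)
V = ⅐ (V = 1/(3 + 4) = 1/7 = ⅐ ≈ 0.14286)
((-33 - 36)*(-51))*V = ((-33 - 36)*(-51))*(⅐) = -69*(-51)*(⅐) = 3519*(⅐) = 3519/7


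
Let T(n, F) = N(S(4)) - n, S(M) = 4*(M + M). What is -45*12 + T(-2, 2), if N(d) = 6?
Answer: -532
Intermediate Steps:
S(M) = 8*M (S(M) = 4*(2*M) = 8*M)
T(n, F) = 6 - n
-45*12 + T(-2, 2) = -45*12 + (6 - 1*(-2)) = -540 + (6 + 2) = -540 + 8 = -532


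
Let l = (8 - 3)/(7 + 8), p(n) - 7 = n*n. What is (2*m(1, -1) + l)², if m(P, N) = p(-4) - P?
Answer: 17689/9 ≈ 1965.4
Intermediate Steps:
p(n) = 7 + n² (p(n) = 7 + n*n = 7 + n²)
m(P, N) = 23 - P (m(P, N) = (7 + (-4)²) - P = (7 + 16) - P = 23 - P)
l = ⅓ (l = 5/15 = 5*(1/15) = ⅓ ≈ 0.33333)
(2*m(1, -1) + l)² = (2*(23 - 1*1) + ⅓)² = (2*(23 - 1) + ⅓)² = (2*22 + ⅓)² = (44 + ⅓)² = (133/3)² = 17689/9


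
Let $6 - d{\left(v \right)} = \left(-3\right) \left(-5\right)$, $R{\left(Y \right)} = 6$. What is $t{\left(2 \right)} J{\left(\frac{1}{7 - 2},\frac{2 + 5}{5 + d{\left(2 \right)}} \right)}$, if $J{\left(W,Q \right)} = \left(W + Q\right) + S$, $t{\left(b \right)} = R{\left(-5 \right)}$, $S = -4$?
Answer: $- \frac{333}{10} \approx -33.3$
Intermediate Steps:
$t{\left(b \right)} = 6$
$d{\left(v \right)} = -9$ ($d{\left(v \right)} = 6 - \left(-3\right) \left(-5\right) = 6 - 15 = -9$)
$J{\left(W,Q \right)} = -4 + Q + W$ ($J{\left(W,Q \right)} = \left(W + Q\right) - 4 = \left(Q + W\right) - 4 = -4 + Q + W$)
$t{\left(2 \right)} J{\left(\frac{1}{7 - 2},\frac{2 + 5}{5 + d{\left(2 \right)}} \right)} = 6 \left(-4 + \frac{2 + 5}{5 - 9} + \frac{1}{7 - 2}\right) = 6 \left(-4 + \frac{7}{-4} + \frac{1}{5}\right) = 6 \left(-4 + 7 \left(- \frac{1}{4}\right) + \frac{1}{5}\right) = 6 \left(-4 - \frac{7}{4} + \frac{1}{5}\right) = 6 \left(- \frac{111}{20}\right) = - \frac{333}{10}$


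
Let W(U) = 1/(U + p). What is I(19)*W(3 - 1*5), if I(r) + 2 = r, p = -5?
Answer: -17/7 ≈ -2.4286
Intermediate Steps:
I(r) = -2 + r
W(U) = 1/(-5 + U) (W(U) = 1/(U - 5) = 1/(-5 + U))
I(19)*W(3 - 1*5) = (-2 + 19)/(-5 + (3 - 1*5)) = 17/(-5 + (3 - 5)) = 17/(-5 - 2) = 17/(-7) = 17*(-1/7) = -17/7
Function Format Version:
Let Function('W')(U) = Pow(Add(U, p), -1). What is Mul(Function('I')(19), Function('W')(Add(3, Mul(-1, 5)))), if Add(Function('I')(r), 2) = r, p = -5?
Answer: Rational(-17, 7) ≈ -2.4286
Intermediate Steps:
Function('I')(r) = Add(-2, r)
Function('W')(U) = Pow(Add(-5, U), -1) (Function('W')(U) = Pow(Add(U, -5), -1) = Pow(Add(-5, U), -1))
Mul(Function('I')(19), Function('W')(Add(3, Mul(-1, 5)))) = Mul(Add(-2, 19), Pow(Add(-5, Add(3, Mul(-1, 5))), -1)) = Mul(17, Pow(Add(-5, Add(3, -5)), -1)) = Mul(17, Pow(Add(-5, -2), -1)) = Mul(17, Pow(-7, -1)) = Mul(17, Rational(-1, 7)) = Rational(-17, 7)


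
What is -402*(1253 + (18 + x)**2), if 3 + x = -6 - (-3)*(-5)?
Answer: -518178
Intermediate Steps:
x = -24 (x = -3 + (-6 - (-3)*(-5)) = -3 + (-6 - 1*15) = -3 + (-6 - 15) = -3 - 21 = -24)
-402*(1253 + (18 + x)**2) = -402*(1253 + (18 - 24)**2) = -402*(1253 + (-6)**2) = -402*(1253 + 36) = -402*1289 = -518178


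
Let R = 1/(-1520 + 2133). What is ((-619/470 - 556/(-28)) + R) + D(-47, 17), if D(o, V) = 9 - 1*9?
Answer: 37394451/2016770 ≈ 18.542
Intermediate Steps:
D(o, V) = 0 (D(o, V) = 9 - 9 = 0)
R = 1/613 ≈ 0.0016313
((-619/470 - 556/(-28)) + R) + D(-47, 17) = ((-619/470 - 556/(-28)) + 1/613) + 0 = ((-619*1/470 - 556*(-1/28)) + 1/613) + 0 = ((-619/470 + 139/7) + 1/613) + 0 = (60997/3290 + 1/613) + 0 = 37394451/2016770 + 0 = 37394451/2016770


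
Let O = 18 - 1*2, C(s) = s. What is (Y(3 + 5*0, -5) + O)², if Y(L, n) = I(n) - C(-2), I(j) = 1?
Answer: 361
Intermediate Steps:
Y(L, n) = 3 (Y(L, n) = 1 - 1*(-2) = 1 + 2 = 3)
O = 16 (O = 18 - 2 = 16)
(Y(3 + 5*0, -5) + O)² = (3 + 16)² = 19² = 361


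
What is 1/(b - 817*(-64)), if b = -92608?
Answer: -1/40320 ≈ -2.4802e-5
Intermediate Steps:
1/(b - 817*(-64)) = 1/(-92608 - 817*(-64)) = 1/(-92608 + 52288) = 1/(-40320) = -1/40320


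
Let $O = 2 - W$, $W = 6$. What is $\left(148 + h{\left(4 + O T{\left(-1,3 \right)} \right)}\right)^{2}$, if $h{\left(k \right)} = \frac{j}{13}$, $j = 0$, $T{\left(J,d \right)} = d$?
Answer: $21904$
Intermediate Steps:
$O = -4$ ($O = 2 - 6 = -4$)
$h{\left(k \right)} = 0$ ($h{\left(k \right)} = \frac{0}{13} = 0 \cdot \frac{1}{13} = 0$)
$\left(148 + h{\left(4 + O T{\left(-1,3 \right)} \right)}\right)^{2} = \left(148 + 0\right)^{2} = 148^{2} = 21904$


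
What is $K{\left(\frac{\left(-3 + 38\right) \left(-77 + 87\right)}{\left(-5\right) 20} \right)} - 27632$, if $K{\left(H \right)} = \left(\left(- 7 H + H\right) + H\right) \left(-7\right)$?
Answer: $- \frac{55509}{2} \approx -27755.0$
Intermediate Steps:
$K{\left(H \right)} = 35 H$ ($K{\left(H \right)} = \left(- 6 H + H\right) \left(-7\right) = - 5 H \left(-7\right) = 35 H$)
$K{\left(\frac{\left(-3 + 38\right) \left(-77 + 87\right)}{\left(-5\right) 20} \right)} - 27632 = 35 \frac{\left(-3 + 38\right) \left(-77 + 87\right)}{\left(-5\right) 20} - 27632 = 35 \frac{35 \cdot 10}{-100} - 27632 = 35 \cdot 350 \left(- \frac{1}{100}\right) - 27632 = 35 \left(- \frac{7}{2}\right) - 27632 = - \frac{245}{2} - 27632 = - \frac{55509}{2}$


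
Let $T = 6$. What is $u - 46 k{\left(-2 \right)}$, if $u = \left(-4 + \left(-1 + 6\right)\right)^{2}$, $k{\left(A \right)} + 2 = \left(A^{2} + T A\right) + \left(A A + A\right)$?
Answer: $369$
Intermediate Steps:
$k{\left(A \right)} = -2 + 2 A^{2} + 7 A$ ($k{\left(A \right)} = -2 + \left(\left(A^{2} + 6 A\right) + \left(A A + A\right)\right) = -2 + \left(\left(A^{2} + 6 A\right) + \left(A^{2} + A\right)\right) = -2 + \left(\left(A^{2} + 6 A\right) + \left(A + A^{2}\right)\right) = -2 + \left(2 A^{2} + 7 A\right) = -2 + 2 A^{2} + 7 A$)
$u = 1$ ($u = \left(-4 + 5\right)^{2} = 1^{2} = 1$)
$u - 46 k{\left(-2 \right)} = 1 - 46 \left(-2 + 2 \left(-2\right)^{2} + 7 \left(-2\right)\right) = 1 - 46 \left(-2 + 2 \cdot 4 - 14\right) = 1 - 46 \left(-2 + 8 - 14\right) = 1 - -368 = 1 + 368 = 369$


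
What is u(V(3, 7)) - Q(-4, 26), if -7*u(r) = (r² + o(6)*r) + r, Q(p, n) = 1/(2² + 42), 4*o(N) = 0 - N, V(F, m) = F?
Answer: -176/161 ≈ -1.0932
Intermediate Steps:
o(N) = -N/4 (o(N) = (0 - N)/4 = (-N)/4 = -N/4)
Q(p, n) = 1/46 (Q(p, n) = 1/(4 + 42) = 1/46)
u(r) = -r²/7 + r/14 (u(r) = -((r² + (-¼*6)*r) + r)/7 = -((r² - 3*r/2) + r)/7 = -(r² - r/2)/7 = -r²/7 + r/14)
u(V(3, 7)) - Q(-4, 26) = (1/14)*3*(1 - 2*3) - 1*1/46 = (1/14)*3*(1 - 6) - 1/46 = (1/14)*3*(-5) - 1/46 = -15/14 - 1/46 = -176/161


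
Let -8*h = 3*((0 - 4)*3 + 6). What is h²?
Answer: 81/16 ≈ 5.0625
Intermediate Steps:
h = 9/4 (h = -3*((0 - 4)*3 + 6)/8 = -3*(-4*3 + 6)/8 = -3*(-12 + 6)/8 = -3*(-6)/8 = -⅛*(-18) = 9/4 ≈ 2.2500)
h² = (9/4)² = 81/16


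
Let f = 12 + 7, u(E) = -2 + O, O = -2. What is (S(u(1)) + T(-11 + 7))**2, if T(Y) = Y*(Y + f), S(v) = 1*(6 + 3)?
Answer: 2601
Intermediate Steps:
u(E) = -4 (u(E) = -2 - 2 = -4)
f = 19
S(v) = 9 (S(v) = 1*9 = 9)
T(Y) = Y*(19 + Y) (T(Y) = Y*(Y + 19) = Y*(19 + Y))
(S(u(1)) + T(-11 + 7))**2 = (9 + (-11 + 7)*(19 + (-11 + 7)))**2 = (9 - 4*(19 - 4))**2 = (9 - 4*15)**2 = (9 - 60)**2 = (-51)**2 = 2601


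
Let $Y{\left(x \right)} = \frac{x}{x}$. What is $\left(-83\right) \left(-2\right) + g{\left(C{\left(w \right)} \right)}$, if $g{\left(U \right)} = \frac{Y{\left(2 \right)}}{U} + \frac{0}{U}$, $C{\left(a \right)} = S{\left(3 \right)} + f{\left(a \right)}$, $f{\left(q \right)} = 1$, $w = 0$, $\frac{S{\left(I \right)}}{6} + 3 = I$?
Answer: $167$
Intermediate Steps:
$S{\left(I \right)} = -18 + 6 I$
$Y{\left(x \right)} = 1$
$C{\left(a \right)} = 1$ ($C{\left(a \right)} = \left(-18 + 6 \cdot 3\right) + 1 = \left(-18 + 18\right) + 1 = 0 + 1 = 1$)
$g{\left(U \right)} = \frac{1}{U}$ ($g{\left(U \right)} = 1 \frac{1}{U} + \frac{0}{U} = \frac{1}{U} + 0 = \frac{1}{U}$)
$\left(-83\right) \left(-2\right) + g{\left(C{\left(w \right)} \right)} = \left(-83\right) \left(-2\right) + 1^{-1} = 166 + 1 = 167$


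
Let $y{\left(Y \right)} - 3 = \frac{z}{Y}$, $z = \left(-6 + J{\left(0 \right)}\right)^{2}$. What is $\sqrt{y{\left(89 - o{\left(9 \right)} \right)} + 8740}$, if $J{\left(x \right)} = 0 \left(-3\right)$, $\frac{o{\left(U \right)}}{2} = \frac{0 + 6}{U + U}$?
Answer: $\frac{\sqrt{614005795}}{265} \approx 93.506$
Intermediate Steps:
$o{\left(U \right)} = \frac{6}{U}$ ($o{\left(U \right)} = 2 \frac{0 + 6}{U + U} = 2 \frac{6}{2 U} = 2 \cdot 6 \frac{1}{2 U} = 2 \frac{3}{U} = \frac{6}{U}$)
$J{\left(x \right)} = 0$
$z = 36$ ($z = \left(-6 + 0\right)^{2} = \left(-6\right)^{2} = 36$)
$y{\left(Y \right)} = 3 + \frac{36}{Y}$
$\sqrt{y{\left(89 - o{\left(9 \right)} \right)} + 8740} = \sqrt{\left(3 + \frac{36}{89 - \frac{6}{9}}\right) + 8740} = \sqrt{\left(3 + \frac{36}{89 - 6 \cdot \frac{1}{9}}\right) + 8740} = \sqrt{\left(3 + \frac{36}{89 - \frac{2}{3}}\right) + 8740} = \sqrt{\left(3 + \frac{36}{\frac{265}{3}}\right) + 8740} = \sqrt{\left(3 + 36 \cdot \frac{3}{265}\right) + 8740} = \sqrt{\left(3 + \frac{108}{265}\right) + 8740} = \sqrt{\frac{903}{265} + 8740} = \sqrt{\frac{2317003}{265}} = \frac{\sqrt{614005795}}{265}$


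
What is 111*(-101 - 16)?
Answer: -12987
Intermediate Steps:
111*(-101 - 16) = 111*(-117) = -12987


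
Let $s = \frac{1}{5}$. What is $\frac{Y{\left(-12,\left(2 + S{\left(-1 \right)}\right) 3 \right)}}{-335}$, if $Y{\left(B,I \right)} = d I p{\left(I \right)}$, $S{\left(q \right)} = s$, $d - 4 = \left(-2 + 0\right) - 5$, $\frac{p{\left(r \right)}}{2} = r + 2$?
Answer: $\frac{8514}{8375} \approx 1.0166$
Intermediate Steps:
$p{\left(r \right)} = 4 + 2 r$ ($p{\left(r \right)} = 2 \left(r + 2\right) = 2 \left(2 + r\right) = 4 + 2 r$)
$s = \frac{1}{5} \approx 0.2$
$d = -3$ ($d = 4 + \left(\left(-2 + 0\right) - 5\right) = 4 - 7 = -3$)
$S{\left(q \right)} = \frac{1}{5}$
$Y{\left(B,I \right)} = - 3 I \left(4 + 2 I\right)$
$\frac{Y{\left(-12,\left(2 + S{\left(-1 \right)}\right) 3 \right)}}{-335} = \frac{\left(-6\right) \left(2 + \frac{1}{5}\right) 3 \left(2 + \left(2 + \frac{1}{5}\right) 3\right)}{-335} = - 6 \cdot \frac{11}{5} \cdot 3 \left(2 + \frac{11}{5} \cdot 3\right) \left(- \frac{1}{335}\right) = \left(-6\right) \frac{33}{5} \left(2 + \frac{33}{5}\right) \left(- \frac{1}{335}\right) = \left(-6\right) \frac{33}{5} \cdot \frac{43}{5} \left(- \frac{1}{335}\right) = \left(- \frac{8514}{25}\right) \left(- \frac{1}{335}\right) = \frac{8514}{8375}$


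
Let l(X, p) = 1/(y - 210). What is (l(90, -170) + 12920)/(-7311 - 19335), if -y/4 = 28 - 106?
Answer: -1317841/2717892 ≈ -0.48488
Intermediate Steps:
y = 312 (y = -4*(28 - 106) = -4*(-78) = 312)
l(X, p) = 1/102 (l(X, p) = 1/(312 - 210) = 1/102)
(l(90, -170) + 12920)/(-7311 - 19335) = (1/102 + 12920)/(-7311 - 19335) = (1317841/102)/(-26646) = (1317841/102)*(-1/26646) = -1317841/2717892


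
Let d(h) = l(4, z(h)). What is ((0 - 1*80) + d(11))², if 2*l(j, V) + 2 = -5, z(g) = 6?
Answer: 27889/4 ≈ 6972.3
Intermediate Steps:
l(j, V) = -7/2 (l(j, V) = -1 + (½)*(-5) = -1 - 5/2 = -7/2)
d(h) = -7/2
((0 - 1*80) + d(11))² = ((0 - 1*80) - 7/2)² = ((0 - 80) - 7/2)² = (-80 - 7/2)² = (-167/2)² = 27889/4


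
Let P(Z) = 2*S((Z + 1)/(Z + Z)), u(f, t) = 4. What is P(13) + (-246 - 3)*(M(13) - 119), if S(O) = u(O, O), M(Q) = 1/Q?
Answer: 385058/13 ≈ 29620.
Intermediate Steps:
S(O) = 4
P(Z) = 8 (P(Z) = 2*4 = 8)
P(13) + (-246 - 3)*(M(13) - 119) = 8 + (-246 - 3)*(1/13 - 119) = 8 - 249*(1/13 - 119) = 8 - 249*(-1546/13) = 8 + 384954/13 = 385058/13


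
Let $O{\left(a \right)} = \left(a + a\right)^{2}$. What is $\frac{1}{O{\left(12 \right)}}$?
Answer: $\frac{1}{576} \approx 0.0017361$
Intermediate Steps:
$O{\left(a \right)} = 4 a^{2}$ ($O{\left(a \right)} = \left(2 a\right)^{2} = 4 a^{2}$)
$\frac{1}{O{\left(12 \right)}} = \frac{1}{4 \cdot 12^{2}} = \frac{1}{4 \cdot 144} = \frac{1}{576}$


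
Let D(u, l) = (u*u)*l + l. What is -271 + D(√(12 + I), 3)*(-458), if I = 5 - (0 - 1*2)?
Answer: -27751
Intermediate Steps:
I = 7 (I = 5 - (0 - 2) = 5 - 1*(-2) = 5 + 2 = 7)
D(u, l) = l + l*u² (D(u, l) = u²*l + l = l*u² + l = l + l*u²)
-271 + D(√(12 + I), 3)*(-458) = -271 + (3*(1 + (√(12 + 7))²))*(-458) = -271 + (3*(1 + (√19)²))*(-458) = -271 + (3*(1 + 19))*(-458) = -271 + (3*20)*(-458) = -271 + 60*(-458) = -271 - 27480 = -27751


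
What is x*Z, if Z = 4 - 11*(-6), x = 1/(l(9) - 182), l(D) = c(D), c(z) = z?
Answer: -70/173 ≈ -0.40462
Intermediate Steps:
l(D) = D
x = -1/173 (x = 1/(9 - 182) = 1/(-173) = -1/173 ≈ -0.0057803)
Z = 70 (Z = 4 + 66 = 70)
x*Z = -1/173*70 = -70/173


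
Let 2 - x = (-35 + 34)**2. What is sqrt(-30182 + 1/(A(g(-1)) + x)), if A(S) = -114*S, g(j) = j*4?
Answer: I*sqrt(6303480061)/457 ≈ 173.73*I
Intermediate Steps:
g(j) = 4*j
x = 1 (x = 2 - (-35 + 34)**2 = 2 - 1*(-1)**2 = 2 - 1*1 = 2 - 1 = 1)
sqrt(-30182 + 1/(A(g(-1)) + x)) = sqrt(-30182 + 1/(-456*(-1) + 1)) = sqrt(-30182 + 1/(-114*(-4) + 1)) = sqrt(-30182 + 1/(456 + 1)) = sqrt(-30182 + 1/457) = sqrt(-13793173/457) = I*sqrt(6303480061)/457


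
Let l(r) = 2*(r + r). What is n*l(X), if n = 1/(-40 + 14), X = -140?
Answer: 280/13 ≈ 21.538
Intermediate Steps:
l(r) = 4*r (l(r) = 2*(2*r) = 4*r)
n = -1/26 (n = 1/(-26) = -1/26 ≈ -0.038462)
n*l(X) = -2*(-140)/13 = -1/26*(-560) = 280/13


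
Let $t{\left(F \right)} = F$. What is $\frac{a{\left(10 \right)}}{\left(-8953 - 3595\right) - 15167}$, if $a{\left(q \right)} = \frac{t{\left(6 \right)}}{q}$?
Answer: $- \frac{3}{138575} \approx -2.1649 \cdot 10^{-5}$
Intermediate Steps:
$a{\left(q \right)} = \frac{6}{q}$
$\frac{a{\left(10 \right)}}{\left(-8953 - 3595\right) - 15167} = \frac{6 \cdot \frac{1}{10}}{\left(-8953 - 3595\right) - 15167} = \frac{6 \cdot \frac{1}{10}}{-12548 - 15167} = \frac{1}{-27715} \cdot \frac{3}{5} = \left(- \frac{1}{27715}\right) \frac{3}{5} = - \frac{3}{138575}$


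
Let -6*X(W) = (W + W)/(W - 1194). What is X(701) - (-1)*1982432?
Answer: 2932017629/1479 ≈ 1.9824e+6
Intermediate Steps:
X(W) = -W/(3*(-1194 + W)) (X(W) = -(W + W)/(6*(W - 1194)) = -2*W/(6*(-1194 + W)) = -W/(3*(-1194 + W)))
X(701) - (-1)*1982432 = -1*701/(-3582 + 3*701) - (-1)*1982432 = -1*701/(-3582 + 2103) - 1*(-1982432) = -1*701/(-1479) + 1982432 = -1*701*(-1/1479) + 1982432 = 701/1479 + 1982432 = 2932017629/1479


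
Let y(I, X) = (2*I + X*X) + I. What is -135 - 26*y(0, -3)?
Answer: -369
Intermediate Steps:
y(I, X) = X² + 3*I (y(I, X) = (2*I + X²) + I = (X² + 2*I) + I = X² + 3*I)
-135 - 26*y(0, -3) = -135 - 26*((-3)² + 3*0) = -135 - 26*(9 + 0) = -135 - 26*9 = -135 - 234 = -369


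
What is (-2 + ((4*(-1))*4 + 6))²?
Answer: 144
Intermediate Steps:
(-2 + ((4*(-1))*4 + 6))² = (-2 + (-4*4 + 6))² = (-2 + (-16 + 6))² = (-2 - 10)² = (-12)² = 144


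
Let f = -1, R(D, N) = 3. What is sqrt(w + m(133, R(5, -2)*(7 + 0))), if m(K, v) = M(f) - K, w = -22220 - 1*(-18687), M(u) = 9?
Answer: I*sqrt(3657) ≈ 60.473*I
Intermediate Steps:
w = -3533 (w = -22220 + 18687 = -3533)
m(K, v) = 9 - K
sqrt(w + m(133, R(5, -2)*(7 + 0))) = sqrt(-3533 + (9 - 1*133)) = sqrt(-3533 + (9 - 133)) = sqrt(-3533 - 124) = sqrt(-3657) = I*sqrt(3657)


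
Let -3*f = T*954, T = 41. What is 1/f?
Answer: -1/13038 ≈ -7.6699e-5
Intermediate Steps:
f = -13038 (f = -41*954/3 = -⅓*39114 = -13038)
1/f = 1/(-13038) = -1/13038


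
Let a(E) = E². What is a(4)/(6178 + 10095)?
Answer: 16/16273 ≈ 0.00098322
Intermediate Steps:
a(4)/(6178 + 10095) = 4²/(6178 + 10095) = 16/16273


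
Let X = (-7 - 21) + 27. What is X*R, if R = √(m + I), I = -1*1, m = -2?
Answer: -I*√3 ≈ -1.732*I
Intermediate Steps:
I = -1
R = I*√3 (R = √(-2 - 1) = √(-3) = I*√3 ≈ 1.732*I)
X = -1 (X = -28 + 27 = -1)
X*R = -I*√3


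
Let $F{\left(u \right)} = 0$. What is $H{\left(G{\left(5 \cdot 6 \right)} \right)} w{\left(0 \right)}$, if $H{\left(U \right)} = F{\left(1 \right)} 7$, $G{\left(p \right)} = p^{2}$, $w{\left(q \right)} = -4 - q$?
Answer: $0$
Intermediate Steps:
$H{\left(U \right)} = 0$ ($H{\left(U \right)} = 0 \cdot 7 = 0$)
$H{\left(G{\left(5 \cdot 6 \right)} \right)} w{\left(0 \right)} = 0 \left(-4 - 0\right) = 0 \left(-4 + 0\right) = 0 \left(-4\right) = 0$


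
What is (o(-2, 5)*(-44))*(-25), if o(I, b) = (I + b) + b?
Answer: 8800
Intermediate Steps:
o(I, b) = I + 2*b
(o(-2, 5)*(-44))*(-25) = ((-2 + 2*5)*(-44))*(-25) = ((-2 + 10)*(-44))*(-25) = (8*(-44))*(-25) = -352*(-25) = 8800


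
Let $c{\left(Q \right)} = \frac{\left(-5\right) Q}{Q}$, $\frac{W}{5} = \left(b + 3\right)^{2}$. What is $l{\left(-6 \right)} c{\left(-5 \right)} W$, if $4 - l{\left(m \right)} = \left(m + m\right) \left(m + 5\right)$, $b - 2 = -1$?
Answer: $3200$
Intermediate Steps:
$b = 1$ ($b = 2 - 1 = 1$)
$W = 80$ ($W = 5 \left(1 + 3\right)^{2} = 5 \cdot 4^{2} = 5 \cdot 16 = 80$)
$l{\left(m \right)} = 4 - 2 m \left(5 + m\right)$ ($l{\left(m \right)} = 4 - \left(m + m\right) \left(m + 5\right) = 4 - 2 m \left(5 + m\right)$)
$c{\left(Q \right)} = -5$
$l{\left(-6 \right)} c{\left(-5 \right)} W = \left(4 - -60 - 2 \left(-6\right)^{2}\right) \left(-5\right) 80 = \left(4 + 60 - 72\right) \left(-5\right) 80 = \left(-8\right) \left(-5\right) 80 = 40 \cdot 80 = 3200$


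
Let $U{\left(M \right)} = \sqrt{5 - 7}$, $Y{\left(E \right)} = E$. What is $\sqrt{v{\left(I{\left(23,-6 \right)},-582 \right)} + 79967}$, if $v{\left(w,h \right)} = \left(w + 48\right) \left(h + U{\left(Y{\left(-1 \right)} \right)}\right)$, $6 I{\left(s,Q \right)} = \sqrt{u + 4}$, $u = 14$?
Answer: $\sqrt{52031 + i - 291 \sqrt{2} + 48 i \sqrt{2}} \approx 227.2 + 0.152 i$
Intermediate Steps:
$U{\left(M \right)} = i \sqrt{2}$ ($U{\left(M \right)} = \sqrt{-2} = i \sqrt{2}$)
$I{\left(s,Q \right)} = \frac{\sqrt{2}}{2}$ ($I{\left(s,Q \right)} = \frac{\sqrt{14 + 4}}{6} = \frac{\sqrt{18}}{6} = \frac{3 \sqrt{2}}{6} = \frac{\sqrt{2}}{2}$)
$v{\left(w,h \right)} = \left(48 + w\right) \left(h + i \sqrt{2}\right)$ ($v{\left(w,h \right)} = \left(w + 48\right) \left(h + i \sqrt{2}\right) = \left(48 + w\right) \left(h + i \sqrt{2}\right)$)
$\sqrt{v{\left(I{\left(23,-6 \right)},-582 \right)} + 79967} = \sqrt{\left(48 \left(-582\right) - 582 \frac{\sqrt{2}}{2} + 48 i \sqrt{2} + i \frac{\sqrt{2}}{2} \sqrt{2}\right) + 79967} = \sqrt{\left(-27936 - 291 \sqrt{2} + 48 i \sqrt{2} + i\right) + 79967} = \sqrt{\left(-27936 + i - 291 \sqrt{2} + 48 i \sqrt{2}\right) + 79967} = \sqrt{52031 + i - 291 \sqrt{2} + 48 i \sqrt{2}}$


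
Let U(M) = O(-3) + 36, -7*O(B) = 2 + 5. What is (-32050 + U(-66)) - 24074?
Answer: -56089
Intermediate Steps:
O(B) = -1 (O(B) = -(2 + 5)/7 = -1/7*7 = -1)
U(M) = 35 (U(M) = -1 + 36 = 35)
(-32050 + U(-66)) - 24074 = (-32050 + 35) - 24074 = -32015 - 24074 = -56089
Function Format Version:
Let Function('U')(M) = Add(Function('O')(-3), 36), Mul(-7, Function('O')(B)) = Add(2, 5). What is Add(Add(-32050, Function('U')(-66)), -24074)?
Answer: -56089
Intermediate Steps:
Function('O')(B) = -1 (Function('O')(B) = Mul(Rational(-1, 7), Add(2, 5)) = Mul(Rational(-1, 7), 7) = -1)
Function('U')(M) = 35 (Function('U')(M) = Add(-1, 36) = 35)
Add(Add(-32050, Function('U')(-66)), -24074) = Add(Add(-32050, 35), -24074) = Add(-32015, -24074) = -56089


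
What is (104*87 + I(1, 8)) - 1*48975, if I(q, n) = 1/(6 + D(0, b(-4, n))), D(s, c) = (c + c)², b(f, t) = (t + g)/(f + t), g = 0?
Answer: -878393/22 ≈ -39927.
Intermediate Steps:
b(f, t) = t/(f + t) (b(f, t) = (t + 0)/(f + t) = t/(f + t))
D(s, c) = 4*c² (D(s, c) = (2*c)² = 4*c²)
I(q, n) = 1/(6 + 4*n²/(-4 + n)²) (I(q, n) = 1/(6 + 4*(n/(-4 + n))²) = 1/(6 + 4*(n²/(-4 + n)²)) = 1/(6 + 4*n²/(-4 + n)²))
(104*87 + I(1, 8)) - 1*48975 = (104*87 + (-4 + 8)²/(2*(2*8² + 3*(-4 + 8)²))) - 1*48975 = (9048 + (½)*4²/(2*64 + 3*4²)) - 48975 = (9048 + (½)*16/(128 + 3*16)) - 48975 = (9048 + (½)*16/(128 + 48)) - 48975 = (9048 + (½)*16/176) - 48975 = (9048 + (½)*16*(1/176)) - 48975 = (9048 + 1/22) - 48975 = 199057/22 - 48975 = -878393/22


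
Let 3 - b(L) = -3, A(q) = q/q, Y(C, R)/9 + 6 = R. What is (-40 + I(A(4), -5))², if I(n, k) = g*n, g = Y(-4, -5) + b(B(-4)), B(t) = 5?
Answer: 17689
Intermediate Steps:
Y(C, R) = -54 + 9*R
A(q) = 1
b(L) = 6 (b(L) = 3 - 1*(-3) = 3 + 3 = 6)
g = -93 (g = (-54 + 9*(-5)) + 6 = (-54 - 45) + 6 = -99 + 6 = -93)
I(n, k) = -93*n
(-40 + I(A(4), -5))² = (-40 - 93*1)² = (-40 - 93)² = (-133)² = 17689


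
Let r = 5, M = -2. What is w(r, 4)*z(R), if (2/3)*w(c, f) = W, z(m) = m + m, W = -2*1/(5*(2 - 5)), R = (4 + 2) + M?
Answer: 8/5 ≈ 1.6000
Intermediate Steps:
R = 4 (R = (4 + 2) - 2 = 6 - 2 = 4)
W = 2/15 (W = -2/((-3*5)) = -2/(-15) = -2*(-1/15) = 2/15 ≈ 0.13333)
z(m) = 2*m
w(c, f) = ⅕ (w(c, f) = (3/2)*(2/15) = ⅕)
w(r, 4)*z(R) = (2*4)/5 = (⅕)*8 = 8/5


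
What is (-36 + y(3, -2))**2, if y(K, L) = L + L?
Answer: 1600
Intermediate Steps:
y(K, L) = 2*L
(-36 + y(3, -2))**2 = (-36 + 2*(-2))**2 = (-36 - 4)**2 = (-40)**2 = 1600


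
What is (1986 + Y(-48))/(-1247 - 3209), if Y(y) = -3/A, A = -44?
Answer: -87387/196064 ≈ -0.44571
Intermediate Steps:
Y(y) = 3/44 (Y(y) = -3/(-44) = -3*(-1/44) = 3/44)
(1986 + Y(-48))/(-1247 - 3209) = (1986 + 3/44)/(-1247 - 3209) = (87387/44)/(-4456) = (87387/44)*(-1/4456) = -87387/196064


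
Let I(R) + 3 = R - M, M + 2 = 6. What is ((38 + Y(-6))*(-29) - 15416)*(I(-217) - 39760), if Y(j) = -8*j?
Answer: 716113440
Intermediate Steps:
M = 4 (M = -2 + 6 = 4)
I(R) = -7 + R (I(R) = -3 + (R - 1*4) = -3 + (R - 4) = -3 + (-4 + R) = -7 + R)
((38 + Y(-6))*(-29) - 15416)*(I(-217) - 39760) = ((38 - 8*(-6))*(-29) - 15416)*((-7 - 217) - 39760) = ((38 + 48)*(-29) - 15416)*(-224 - 39760) = (86*(-29) - 15416)*(-39984) = (-2494 - 15416)*(-39984) = -17910*(-39984) = 716113440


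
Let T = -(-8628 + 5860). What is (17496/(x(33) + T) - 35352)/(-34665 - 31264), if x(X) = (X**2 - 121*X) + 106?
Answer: 179676/329645 ≈ 0.54506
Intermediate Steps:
x(X) = 106 + X**2 - 121*X
T = 2768 (T = -1*(-2768) = 2768)
(17496/(x(33) + T) - 35352)/(-34665 - 31264) = (17496/((106 + 33**2 - 121*33) + 2768) - 35352)/(-34665 - 31264) = (17496/((106 + 1089 - 3993) + 2768) - 35352)/(-65929) = (17496/(-2798 + 2768) - 35352)*(-1/65929) = (17496/(-30) - 35352)*(-1/65929) = (17496*(-1/30) - 35352)*(-1/65929) = (-2916/5 - 35352)*(-1/65929) = -179676/5*(-1/65929) = 179676/329645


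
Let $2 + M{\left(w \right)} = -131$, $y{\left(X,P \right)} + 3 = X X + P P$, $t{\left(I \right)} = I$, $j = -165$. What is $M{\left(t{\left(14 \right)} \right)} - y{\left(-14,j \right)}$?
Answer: $-27551$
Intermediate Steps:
$y{\left(X,P \right)} = -3 + P^{2} + X^{2}$ ($y{\left(X,P \right)} = -3 + \left(X X + P P\right) = -3 + \left(X^{2} + P^{2}\right) = -3 + \left(P^{2} + X^{2}\right) = -3 + P^{2} + X^{2}$)
$M{\left(w \right)} = -133$ ($M{\left(w \right)} = -2 - 131 = -133$)
$M{\left(t{\left(14 \right)} \right)} - y{\left(-14,j \right)} = -133 - \left(-3 + \left(-165\right)^{2} + \left(-14\right)^{2}\right) = -133 - \left(-3 + 27225 + 196\right) = -133 - 27418 = -27551$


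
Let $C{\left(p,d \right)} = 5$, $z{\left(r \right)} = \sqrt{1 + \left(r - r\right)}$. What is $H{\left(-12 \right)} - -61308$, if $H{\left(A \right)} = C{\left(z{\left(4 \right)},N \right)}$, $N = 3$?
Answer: $61313$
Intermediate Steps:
$z{\left(r \right)} = 1$ ($z{\left(r \right)} = \sqrt{1 + 0} = \sqrt{1} = 1$)
$H{\left(A \right)} = 5$
$H{\left(-12 \right)} - -61308 = 5 - -61308 = 5 + 61308 = 61313$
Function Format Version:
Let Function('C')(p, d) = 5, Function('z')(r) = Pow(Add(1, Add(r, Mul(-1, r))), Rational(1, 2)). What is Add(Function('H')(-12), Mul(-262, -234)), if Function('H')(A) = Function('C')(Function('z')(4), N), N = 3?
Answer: 61313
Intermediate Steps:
Function('z')(r) = 1 (Function('z')(r) = Pow(Add(1, 0), Rational(1, 2)) = Pow(1, Rational(1, 2)) = 1)
Function('H')(A) = 5
Add(Function('H')(-12), Mul(-262, -234)) = Add(5, Mul(-262, -234)) = Add(5, 61308) = 61313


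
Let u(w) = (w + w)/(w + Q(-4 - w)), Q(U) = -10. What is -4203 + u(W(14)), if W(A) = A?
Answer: -4196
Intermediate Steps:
u(w) = 2*w/(-10 + w) (u(w) = (w + w)/(w - 10) = (2*w)/(-10 + w) = 2*w/(-10 + w))
-4203 + u(W(14)) = -4203 + 2*14/(-10 + 14) = -4203 + 2*14/4 = -4203 + 2*14*(1/4) = -4203 + 7 = -4196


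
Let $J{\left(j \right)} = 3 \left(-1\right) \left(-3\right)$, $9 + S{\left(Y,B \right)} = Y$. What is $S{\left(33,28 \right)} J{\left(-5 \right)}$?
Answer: $216$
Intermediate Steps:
$S{\left(Y,B \right)} = -9 + Y$
$J{\left(j \right)} = 9$ ($J{\left(j \right)} = \left(-3\right) \left(-3\right) = 9$)
$S{\left(33,28 \right)} J{\left(-5 \right)} = \left(-9 + 33\right) 9 = 24 \cdot 9 = 216$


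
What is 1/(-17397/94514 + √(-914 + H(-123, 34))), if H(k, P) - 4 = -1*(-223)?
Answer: -548086686/2045734114087 - 8932896196*I*√687/6137202342261 ≈ -0.00026792 - 0.03815*I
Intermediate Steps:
H(k, P) = 227 (H(k, P) = 4 - 1*(-223) = 4 + 223 = 227)
1/(-17397/94514 + √(-914 + H(-123, 34))) = 1/(-17397/94514 + √(-914 + 227)) = 1/(-17397*1/94514 + √(-687)) = 1/(-17397/94514 + I*√687)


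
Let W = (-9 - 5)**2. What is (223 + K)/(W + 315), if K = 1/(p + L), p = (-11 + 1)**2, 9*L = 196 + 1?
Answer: 244640/560567 ≈ 0.43642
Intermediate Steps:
L = 197/9 (L = (196 + 1)/9 = (1/9)*197 = 197/9 ≈ 21.889)
W = 196 (W = (-14)**2 = 196)
p = 100 (p = (-10)**2 = 100)
K = 9/1097 (K = 1/(100 + 197/9) = 1/(1097/9) = 9/1097 ≈ 0.0082042)
(223 + K)/(W + 315) = (223 + 9/1097)/(196 + 315) = (244640/1097)/511 = (244640/1097)*(1/511) = 244640/560567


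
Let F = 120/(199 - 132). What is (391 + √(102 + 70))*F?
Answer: 46920/67 + 240*√43/67 ≈ 723.79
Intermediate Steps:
F = 120/67 ≈ 1.7910
(391 + √(102 + 70))*F = (391 + √(102 + 70))*(120/67) = (391 + √172)*(120/67) = (391 + 2*√43)*(120/67) = 46920/67 + 240*√43/67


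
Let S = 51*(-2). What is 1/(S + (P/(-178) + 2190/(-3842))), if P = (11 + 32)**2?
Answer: -341938/38624515 ≈ -0.0088529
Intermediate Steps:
P = 1849 (P = 43**2 = 1849)
S = -102
1/(S + (P/(-178) + 2190/(-3842))) = 1/(-102 + (1849/(-178) + 2190/(-3842))) = 1/(-102 + (1849*(-1/178) + 2190*(-1/3842))) = 1/(-102 + (-1849/178 - 1095/1921)) = 1/(-102 - 3746839/341938) = 1/(-38624515/341938) = -341938/38624515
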